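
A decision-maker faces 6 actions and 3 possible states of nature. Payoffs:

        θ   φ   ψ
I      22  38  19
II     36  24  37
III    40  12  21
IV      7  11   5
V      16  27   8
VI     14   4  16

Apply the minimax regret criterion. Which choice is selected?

II

Column bests: θ=40, φ=38, ψ=37.
I regrets: 18, 0, 18 → max 18
II regrets: 4, 14, 0 → max 14
III regrets: 0, 26, 16 → max 26
IV regrets: 33, 27, 32 → max 33
V regrets: 24, 11, 29 → max 29
VI regrets: 26, 34, 21 → max 34
Smallest max regret = 14 → II.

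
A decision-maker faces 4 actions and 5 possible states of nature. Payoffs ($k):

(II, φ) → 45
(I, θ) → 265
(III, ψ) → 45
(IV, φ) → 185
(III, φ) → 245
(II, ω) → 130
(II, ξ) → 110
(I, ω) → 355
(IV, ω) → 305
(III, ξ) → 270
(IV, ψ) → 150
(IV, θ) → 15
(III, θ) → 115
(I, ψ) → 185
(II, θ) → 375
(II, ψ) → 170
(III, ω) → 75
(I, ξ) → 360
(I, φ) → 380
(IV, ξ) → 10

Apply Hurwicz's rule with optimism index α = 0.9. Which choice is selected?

I: 0.9·380 + 0.1·185 = 360.5
II: 0.9·375 + 0.1·45 = 342
III: 0.9·270 + 0.1·45 = 247.5
IV: 0.9·305 + 0.1·10 = 275.5
Highest Hurwicz score = 360.5 → I.

I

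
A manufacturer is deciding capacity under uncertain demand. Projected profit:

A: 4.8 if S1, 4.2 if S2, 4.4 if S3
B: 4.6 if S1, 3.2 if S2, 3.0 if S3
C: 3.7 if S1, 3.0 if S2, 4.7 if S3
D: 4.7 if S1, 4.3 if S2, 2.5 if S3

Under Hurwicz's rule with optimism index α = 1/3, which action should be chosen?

A: 1/3·4.8 + 2/3·4.2 = 4.4
B: 1/3·4.6 + 2/3·3.0 = 53/15
C: 1/3·4.7 + 2/3·3.0 = 107/30
D: 1/3·4.7 + 2/3·2.5 = 97/30
Highest Hurwicz score = 4.4 → A.

A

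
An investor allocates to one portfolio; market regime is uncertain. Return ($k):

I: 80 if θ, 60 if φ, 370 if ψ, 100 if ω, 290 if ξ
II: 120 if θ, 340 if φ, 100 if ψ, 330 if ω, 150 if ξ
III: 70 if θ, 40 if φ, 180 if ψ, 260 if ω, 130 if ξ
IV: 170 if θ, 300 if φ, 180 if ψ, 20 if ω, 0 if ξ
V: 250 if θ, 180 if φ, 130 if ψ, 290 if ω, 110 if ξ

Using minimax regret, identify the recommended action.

V

Column bests: θ=250, φ=340, ψ=370, ω=330, ξ=290.
I regrets: 170, 280, 0, 230, 0 → max 280
II regrets: 130, 0, 270, 0, 140 → max 270
III regrets: 180, 300, 190, 70, 160 → max 300
IV regrets: 80, 40, 190, 310, 290 → max 310
V regrets: 0, 160, 240, 40, 180 → max 240
Smallest max regret = 240 → V.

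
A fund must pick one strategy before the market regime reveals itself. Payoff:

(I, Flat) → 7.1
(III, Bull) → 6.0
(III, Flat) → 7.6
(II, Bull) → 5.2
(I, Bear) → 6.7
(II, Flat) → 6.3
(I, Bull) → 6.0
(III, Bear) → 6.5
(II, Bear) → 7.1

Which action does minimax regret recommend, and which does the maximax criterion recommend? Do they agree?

Column bests: Bear=7.1, Flat=7.6, Bull=6.0.
I regrets: 0.4, 0.5, 0.0 → max 0.5
II regrets: 0.0, 1.3, 0.8 → max 1.3
III regrets: 0.6, 0.0, 0.0 → max 0.6
Smallest max regret = 0.5 → I.
Row maxima: I=7.1, II=7.1, III=7.6
Best best-case = 7.6 → III.

minimax regret → I; maximax → III (disagree)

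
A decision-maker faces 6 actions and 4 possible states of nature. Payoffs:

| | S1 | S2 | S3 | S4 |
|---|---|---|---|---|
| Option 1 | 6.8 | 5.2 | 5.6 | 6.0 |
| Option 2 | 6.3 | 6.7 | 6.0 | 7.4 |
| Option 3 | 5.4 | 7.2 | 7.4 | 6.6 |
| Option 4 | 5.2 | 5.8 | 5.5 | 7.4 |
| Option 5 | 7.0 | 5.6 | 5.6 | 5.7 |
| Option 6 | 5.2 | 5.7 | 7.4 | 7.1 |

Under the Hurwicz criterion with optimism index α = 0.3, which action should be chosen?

Option 1: 0.3·6.8 + 0.7·5.2 = 5.68
Option 2: 0.3·7.4 + 0.7·6.0 = 6.42
Option 3: 0.3·7.4 + 0.7·5.4 = 6
Option 4: 0.3·7.4 + 0.7·5.2 = 5.86
Option 5: 0.3·7.0 + 0.7·5.6 = 6.02
Option 6: 0.3·7.4 + 0.7·5.2 = 5.86
Highest Hurwicz score = 6.42 → Option 2.

Option 2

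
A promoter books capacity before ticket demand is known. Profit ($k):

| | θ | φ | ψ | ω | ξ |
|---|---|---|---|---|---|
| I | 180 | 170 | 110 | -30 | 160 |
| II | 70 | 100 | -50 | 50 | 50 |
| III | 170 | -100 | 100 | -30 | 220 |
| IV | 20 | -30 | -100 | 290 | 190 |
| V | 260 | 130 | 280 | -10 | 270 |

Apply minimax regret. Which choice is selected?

Column bests: θ=260, φ=170, ψ=280, ω=290, ξ=270.
I regrets: 80, 0, 170, 320, 110 → max 320
II regrets: 190, 70, 330, 240, 220 → max 330
III regrets: 90, 270, 180, 320, 50 → max 320
IV regrets: 240, 200, 380, 0, 80 → max 380
V regrets: 0, 40, 0, 300, 0 → max 300
Smallest max regret = 300 → V.

V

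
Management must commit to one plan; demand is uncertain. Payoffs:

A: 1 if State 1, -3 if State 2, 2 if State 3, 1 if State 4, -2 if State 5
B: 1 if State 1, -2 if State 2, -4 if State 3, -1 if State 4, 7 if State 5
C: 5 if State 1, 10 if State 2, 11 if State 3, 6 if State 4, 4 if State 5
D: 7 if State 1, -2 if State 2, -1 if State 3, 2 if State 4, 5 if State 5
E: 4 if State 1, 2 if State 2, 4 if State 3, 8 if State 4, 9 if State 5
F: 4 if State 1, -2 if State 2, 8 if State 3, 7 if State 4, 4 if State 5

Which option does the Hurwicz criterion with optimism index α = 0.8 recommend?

C

A: 0.8·2 + 0.2·(-3) = 1
B: 0.8·7 + 0.2·(-4) = 4.8
C: 0.8·11 + 0.2·4 = 9.6
D: 0.8·7 + 0.2·(-2) = 5.2
E: 0.8·9 + 0.2·2 = 7.6
F: 0.8·8 + 0.2·(-2) = 6
Highest Hurwicz score = 9.6 → C.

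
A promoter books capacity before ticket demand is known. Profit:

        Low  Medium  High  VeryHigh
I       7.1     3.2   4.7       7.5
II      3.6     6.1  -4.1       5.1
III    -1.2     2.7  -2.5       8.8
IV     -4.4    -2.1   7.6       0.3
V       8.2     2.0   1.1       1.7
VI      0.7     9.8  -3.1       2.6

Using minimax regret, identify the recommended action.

I

Column bests: Low=8.2, Medium=9.8, High=7.6, VeryHigh=8.8.
I regrets: 1.1, 6.6, 2.9, 1.3 → max 6.6
II regrets: 4.6, 3.7, 11.7, 3.7 → max 11.7
III regrets: 9.4, 7.1, 10.1, 0.0 → max 10.1
IV regrets: 12.6, 11.9, 0.0, 8.5 → max 12.6
V regrets: 0.0, 7.8, 6.5, 7.1 → max 7.8
VI regrets: 7.5, 0.0, 10.7, 6.2 → max 10.7
Smallest max regret = 6.6 → I.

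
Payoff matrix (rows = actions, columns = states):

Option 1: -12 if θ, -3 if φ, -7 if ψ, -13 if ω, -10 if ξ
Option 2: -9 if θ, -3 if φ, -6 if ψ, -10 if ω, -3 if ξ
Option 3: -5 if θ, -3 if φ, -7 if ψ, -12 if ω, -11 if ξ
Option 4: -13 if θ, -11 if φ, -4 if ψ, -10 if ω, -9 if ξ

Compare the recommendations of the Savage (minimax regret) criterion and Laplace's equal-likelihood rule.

minimax regret → Option 2; laplace → Option 2 (agree)

Column bests: θ=-5, φ=-3, ψ=-4, ω=-10, ξ=-3.
Option 1 regrets: 7, 0, 3, 3, 7 → max 7
Option 2 regrets: 4, 0, 2, 0, 0 → max 4
Option 3 regrets: 0, 0, 3, 2, 8 → max 8
Option 4 regrets: 8, 8, 0, 0, 6 → max 8
Smallest max regret = 4 → Option 2.
Row averages: Option 1=-9, Option 2=-6.2, Option 3=-7.6, Option 4=-9.4
Highest average = -6.2 → Option 2.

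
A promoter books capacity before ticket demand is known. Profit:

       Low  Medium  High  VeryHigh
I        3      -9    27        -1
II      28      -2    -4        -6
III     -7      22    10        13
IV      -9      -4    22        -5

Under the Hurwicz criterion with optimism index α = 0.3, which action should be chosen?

I: 0.3·27 + 0.7·(-9) = 1.8
II: 0.3·28 + 0.7·(-6) = 4.2
III: 0.3·22 + 0.7·(-7) = 1.7
IV: 0.3·22 + 0.7·(-9) = 0.3
Highest Hurwicz score = 4.2 → II.

II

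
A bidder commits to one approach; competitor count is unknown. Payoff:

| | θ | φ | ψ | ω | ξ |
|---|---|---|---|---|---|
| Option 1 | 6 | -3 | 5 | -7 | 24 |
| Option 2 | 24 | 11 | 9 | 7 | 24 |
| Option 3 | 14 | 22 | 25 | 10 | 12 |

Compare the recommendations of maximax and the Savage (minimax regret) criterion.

Row maxima: Option 1=24, Option 2=24, Option 3=25
Best best-case = 25 → Option 3.
Column bests: θ=24, φ=22, ψ=25, ω=10, ξ=24.
Option 1 regrets: 18, 25, 20, 17, 0 → max 25
Option 2 regrets: 0, 11, 16, 3, 0 → max 16
Option 3 regrets: 10, 0, 0, 0, 12 → max 12
Smallest max regret = 12 → Option 3.

maximax → Option 3; minimax regret → Option 3 (agree)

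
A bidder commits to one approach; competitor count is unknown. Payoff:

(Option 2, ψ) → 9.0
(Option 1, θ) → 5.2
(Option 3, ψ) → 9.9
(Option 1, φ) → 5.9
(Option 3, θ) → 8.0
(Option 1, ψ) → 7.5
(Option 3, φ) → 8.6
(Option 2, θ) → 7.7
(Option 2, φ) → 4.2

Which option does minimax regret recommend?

Option 3

Column bests: θ=8.0, φ=8.6, ψ=9.9.
Option 1 regrets: 2.8, 2.7, 2.4 → max 2.8
Option 2 regrets: 0.3, 4.4, 0.9 → max 4.4
Option 3 regrets: 0.0, 0.0, 0.0 → max 0.0
Smallest max regret = 0.0 → Option 3.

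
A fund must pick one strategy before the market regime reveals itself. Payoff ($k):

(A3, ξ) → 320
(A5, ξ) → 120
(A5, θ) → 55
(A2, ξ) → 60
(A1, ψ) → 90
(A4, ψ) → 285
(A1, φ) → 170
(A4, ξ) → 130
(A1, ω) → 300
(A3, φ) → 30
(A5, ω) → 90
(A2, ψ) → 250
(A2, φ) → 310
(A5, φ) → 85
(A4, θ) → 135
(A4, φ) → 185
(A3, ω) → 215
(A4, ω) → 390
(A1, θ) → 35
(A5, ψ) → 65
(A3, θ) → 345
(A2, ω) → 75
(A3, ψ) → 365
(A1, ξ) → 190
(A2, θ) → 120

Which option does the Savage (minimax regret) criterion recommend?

A4

Column bests: θ=345, φ=310, ψ=365, ω=390, ξ=320.
A1 regrets: 310, 140, 275, 90, 130 → max 310
A2 regrets: 225, 0, 115, 315, 260 → max 315
A3 regrets: 0, 280, 0, 175, 0 → max 280
A4 regrets: 210, 125, 80, 0, 190 → max 210
A5 regrets: 290, 225, 300, 300, 200 → max 300
Smallest max regret = 210 → A4.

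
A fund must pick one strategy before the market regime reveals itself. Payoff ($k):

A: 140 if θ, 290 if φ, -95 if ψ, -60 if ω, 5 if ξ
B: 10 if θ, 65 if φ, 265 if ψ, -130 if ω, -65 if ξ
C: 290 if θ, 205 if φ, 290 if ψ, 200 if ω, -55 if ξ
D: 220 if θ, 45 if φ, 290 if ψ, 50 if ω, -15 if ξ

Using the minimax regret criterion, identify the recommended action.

Column bests: θ=290, φ=290, ψ=290, ω=200, ξ=5.
A regrets: 150, 0, 385, 260, 0 → max 385
B regrets: 280, 225, 25, 330, 70 → max 330
C regrets: 0, 85, 0, 0, 60 → max 85
D regrets: 70, 245, 0, 150, 20 → max 245
Smallest max regret = 85 → C.

C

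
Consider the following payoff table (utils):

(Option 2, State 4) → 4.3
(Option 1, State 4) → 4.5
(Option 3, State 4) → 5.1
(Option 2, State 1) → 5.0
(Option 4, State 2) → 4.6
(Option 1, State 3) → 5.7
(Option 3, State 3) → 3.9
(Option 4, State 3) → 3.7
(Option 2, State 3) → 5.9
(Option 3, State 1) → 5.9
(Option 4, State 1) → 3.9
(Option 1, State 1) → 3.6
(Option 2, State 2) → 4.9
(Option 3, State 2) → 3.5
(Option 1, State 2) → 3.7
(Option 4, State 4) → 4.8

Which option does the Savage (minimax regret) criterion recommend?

Column bests: State 1=5.9, State 2=4.9, State 3=5.9, State 4=5.1.
Option 1 regrets: 2.3, 1.2, 0.2, 0.6 → max 2.3
Option 2 regrets: 0.9, 0.0, 0.0, 0.8 → max 0.9
Option 3 regrets: 0.0, 1.4, 2.0, 0.0 → max 2.0
Option 4 regrets: 2.0, 0.3, 2.2, 0.3 → max 2.2
Smallest max regret = 0.9 → Option 2.

Option 2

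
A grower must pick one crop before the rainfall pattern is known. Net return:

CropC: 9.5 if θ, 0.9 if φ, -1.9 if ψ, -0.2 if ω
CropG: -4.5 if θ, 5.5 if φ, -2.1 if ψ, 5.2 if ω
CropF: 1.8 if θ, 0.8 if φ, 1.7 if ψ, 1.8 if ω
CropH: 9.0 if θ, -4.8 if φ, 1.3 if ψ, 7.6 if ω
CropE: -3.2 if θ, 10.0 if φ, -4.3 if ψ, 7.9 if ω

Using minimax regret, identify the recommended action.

CropC

Column bests: θ=9.5, φ=10.0, ψ=1.7, ω=7.9.
CropC regrets: 0.0, 9.1, 3.6, 8.1 → max 9.1
CropG regrets: 14.0, 4.5, 3.8, 2.7 → max 14.0
CropF regrets: 7.7, 9.2, 0.0, 6.1 → max 9.2
CropH regrets: 0.5, 14.8, 0.4, 0.3 → max 14.8
CropE regrets: 12.7, 0.0, 6.0, 0.0 → max 12.7
Smallest max regret = 9.1 → CropC.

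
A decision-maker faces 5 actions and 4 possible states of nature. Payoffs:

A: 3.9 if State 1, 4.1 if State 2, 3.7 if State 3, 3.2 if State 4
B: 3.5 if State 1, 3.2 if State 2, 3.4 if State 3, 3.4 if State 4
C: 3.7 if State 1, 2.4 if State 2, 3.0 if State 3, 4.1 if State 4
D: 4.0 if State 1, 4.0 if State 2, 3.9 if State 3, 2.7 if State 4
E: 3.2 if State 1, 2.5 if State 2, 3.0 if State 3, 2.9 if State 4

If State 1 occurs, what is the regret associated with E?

Best payoff under State 1 is 4.0.
Regret = 4.0 − 3.2 = 0.8.

0.8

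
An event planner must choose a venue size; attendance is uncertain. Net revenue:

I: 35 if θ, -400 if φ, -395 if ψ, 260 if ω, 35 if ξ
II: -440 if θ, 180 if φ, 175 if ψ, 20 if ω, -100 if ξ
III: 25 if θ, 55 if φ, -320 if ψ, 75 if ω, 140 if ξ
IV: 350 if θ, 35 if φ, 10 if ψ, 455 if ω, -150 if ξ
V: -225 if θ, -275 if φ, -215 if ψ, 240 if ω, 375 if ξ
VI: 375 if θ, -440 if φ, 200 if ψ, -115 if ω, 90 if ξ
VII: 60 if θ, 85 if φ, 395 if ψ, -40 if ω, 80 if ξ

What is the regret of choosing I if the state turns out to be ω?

195

Best payoff under ω is 455.
Regret = 455 − 260 = 195.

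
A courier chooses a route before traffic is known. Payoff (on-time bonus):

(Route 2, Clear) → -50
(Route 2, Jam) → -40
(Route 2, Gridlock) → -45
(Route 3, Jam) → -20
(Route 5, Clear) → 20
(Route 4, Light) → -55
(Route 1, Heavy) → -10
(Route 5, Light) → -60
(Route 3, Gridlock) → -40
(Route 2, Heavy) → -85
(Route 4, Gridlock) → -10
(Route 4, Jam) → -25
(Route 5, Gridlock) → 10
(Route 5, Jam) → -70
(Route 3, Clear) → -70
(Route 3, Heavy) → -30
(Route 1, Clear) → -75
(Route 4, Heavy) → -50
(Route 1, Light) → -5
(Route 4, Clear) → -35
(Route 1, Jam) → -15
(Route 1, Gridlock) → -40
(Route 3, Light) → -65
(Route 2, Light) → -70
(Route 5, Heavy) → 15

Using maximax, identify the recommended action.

Row maxima: Route 1=-5, Route 2=-40, Route 3=-20, Route 4=-10, Route 5=20
Best best-case = 20 → Route 5.

Route 5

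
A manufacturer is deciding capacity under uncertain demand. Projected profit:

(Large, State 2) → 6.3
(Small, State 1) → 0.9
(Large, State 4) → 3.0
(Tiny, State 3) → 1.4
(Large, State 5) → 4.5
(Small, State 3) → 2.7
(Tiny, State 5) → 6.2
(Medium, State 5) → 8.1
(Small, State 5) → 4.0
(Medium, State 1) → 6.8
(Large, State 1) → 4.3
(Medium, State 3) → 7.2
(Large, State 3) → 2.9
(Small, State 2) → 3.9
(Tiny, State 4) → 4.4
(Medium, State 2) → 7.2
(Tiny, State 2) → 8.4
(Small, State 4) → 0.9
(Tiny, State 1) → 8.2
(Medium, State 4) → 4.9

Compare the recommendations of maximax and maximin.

Row maxima: Tiny=8.4, Small=4.0, Medium=8.1, Large=6.3
Best best-case = 8.4 → Tiny.
Row minima: Tiny=1.4, Small=0.9, Medium=4.9, Large=2.9
Best worst-case = 4.9 → Medium.

maximax → Tiny; maximin → Medium (disagree)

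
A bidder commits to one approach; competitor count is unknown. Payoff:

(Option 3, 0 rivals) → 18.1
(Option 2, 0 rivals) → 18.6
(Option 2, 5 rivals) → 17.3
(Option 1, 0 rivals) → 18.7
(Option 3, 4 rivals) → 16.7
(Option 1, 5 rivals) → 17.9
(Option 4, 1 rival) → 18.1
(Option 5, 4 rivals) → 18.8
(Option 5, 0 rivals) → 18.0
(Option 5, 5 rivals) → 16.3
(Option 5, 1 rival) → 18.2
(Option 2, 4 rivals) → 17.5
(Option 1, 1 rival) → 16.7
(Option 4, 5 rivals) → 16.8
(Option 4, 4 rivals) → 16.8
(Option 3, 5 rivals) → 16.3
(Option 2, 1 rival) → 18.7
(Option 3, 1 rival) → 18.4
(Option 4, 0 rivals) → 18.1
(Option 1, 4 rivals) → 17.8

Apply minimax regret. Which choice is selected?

Column bests: 0 rivals=18.7, 1 rival=18.7, 4 rivals=18.8, 5 rivals=17.9.
Option 1 regrets: 0.0, 2.0, 1.0, 0.0 → max 2.0
Option 2 regrets: 0.1, 0.0, 1.3, 0.6 → max 1.3
Option 3 regrets: 0.6, 0.3, 2.1, 1.6 → max 2.1
Option 4 regrets: 0.6, 0.6, 2.0, 1.1 → max 2.0
Option 5 regrets: 0.7, 0.5, 0.0, 1.6 → max 1.6
Smallest max regret = 1.3 → Option 2.

Option 2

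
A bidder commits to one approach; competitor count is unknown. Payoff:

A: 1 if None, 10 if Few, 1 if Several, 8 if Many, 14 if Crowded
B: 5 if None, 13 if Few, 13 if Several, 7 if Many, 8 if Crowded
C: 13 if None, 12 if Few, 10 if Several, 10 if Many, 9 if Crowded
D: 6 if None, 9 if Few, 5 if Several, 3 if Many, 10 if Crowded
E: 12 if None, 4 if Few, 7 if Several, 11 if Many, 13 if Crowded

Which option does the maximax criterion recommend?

A

Row maxima: A=14, B=13, C=13, D=10, E=13
Best best-case = 14 → A.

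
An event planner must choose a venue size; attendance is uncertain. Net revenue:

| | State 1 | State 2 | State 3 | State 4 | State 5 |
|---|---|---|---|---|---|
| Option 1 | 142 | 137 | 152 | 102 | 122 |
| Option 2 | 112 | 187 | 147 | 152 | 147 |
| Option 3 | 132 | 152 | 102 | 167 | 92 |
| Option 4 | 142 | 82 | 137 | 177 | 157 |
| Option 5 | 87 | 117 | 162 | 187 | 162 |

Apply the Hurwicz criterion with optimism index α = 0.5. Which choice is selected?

Option 2

Option 1: 0.5·152 + 0.5·102 = 127
Option 2: 0.5·187 + 0.5·112 = 149.5
Option 3: 0.5·167 + 0.5·92 = 129.5
Option 4: 0.5·177 + 0.5·82 = 129.5
Option 5: 0.5·187 + 0.5·87 = 137
Highest Hurwicz score = 149.5 → Option 2.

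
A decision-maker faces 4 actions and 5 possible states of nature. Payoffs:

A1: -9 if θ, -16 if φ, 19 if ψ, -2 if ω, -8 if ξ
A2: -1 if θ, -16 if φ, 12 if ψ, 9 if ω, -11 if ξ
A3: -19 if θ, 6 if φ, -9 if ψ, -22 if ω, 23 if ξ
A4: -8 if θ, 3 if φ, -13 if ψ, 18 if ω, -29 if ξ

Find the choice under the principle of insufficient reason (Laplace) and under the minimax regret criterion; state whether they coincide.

laplace → A2; minimax regret → A1 (disagree)

Row averages: A1=-3.2, A2=-1.4, A3=-4.2, A4=-5.8
Highest average = -1.4 → A2.
Column bests: θ=-1, φ=6, ψ=19, ω=18, ξ=23.
A1 regrets: 8, 22, 0, 20, 31 → max 31
A2 regrets: 0, 22, 7, 9, 34 → max 34
A3 regrets: 18, 0, 28, 40, 0 → max 40
A4 regrets: 7, 3, 32, 0, 52 → max 52
Smallest max regret = 31 → A1.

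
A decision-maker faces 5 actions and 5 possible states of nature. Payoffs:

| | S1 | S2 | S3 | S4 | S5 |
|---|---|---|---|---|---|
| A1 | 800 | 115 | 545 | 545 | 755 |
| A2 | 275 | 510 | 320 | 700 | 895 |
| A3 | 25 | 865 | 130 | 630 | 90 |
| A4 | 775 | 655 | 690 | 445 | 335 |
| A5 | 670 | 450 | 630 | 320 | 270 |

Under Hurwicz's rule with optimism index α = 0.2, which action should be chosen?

A4

A1: 0.2·800 + 0.8·115 = 252
A2: 0.2·895 + 0.8·275 = 399
A3: 0.2·865 + 0.8·25 = 193
A4: 0.2·775 + 0.8·335 = 423
A5: 0.2·670 + 0.8·270 = 350
Highest Hurwicz score = 423 → A4.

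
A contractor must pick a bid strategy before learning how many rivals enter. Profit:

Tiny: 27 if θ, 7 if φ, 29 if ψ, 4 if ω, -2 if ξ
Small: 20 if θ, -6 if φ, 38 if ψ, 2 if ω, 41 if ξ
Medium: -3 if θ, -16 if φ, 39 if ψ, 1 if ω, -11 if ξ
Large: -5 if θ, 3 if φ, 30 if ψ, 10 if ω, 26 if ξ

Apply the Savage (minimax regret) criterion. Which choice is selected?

Column bests: θ=27, φ=7, ψ=39, ω=10, ξ=41.
Tiny regrets: 0, 0, 10, 6, 43 → max 43
Small regrets: 7, 13, 1, 8, 0 → max 13
Medium regrets: 30, 23, 0, 9, 52 → max 52
Large regrets: 32, 4, 9, 0, 15 → max 32
Smallest max regret = 13 → Small.

Small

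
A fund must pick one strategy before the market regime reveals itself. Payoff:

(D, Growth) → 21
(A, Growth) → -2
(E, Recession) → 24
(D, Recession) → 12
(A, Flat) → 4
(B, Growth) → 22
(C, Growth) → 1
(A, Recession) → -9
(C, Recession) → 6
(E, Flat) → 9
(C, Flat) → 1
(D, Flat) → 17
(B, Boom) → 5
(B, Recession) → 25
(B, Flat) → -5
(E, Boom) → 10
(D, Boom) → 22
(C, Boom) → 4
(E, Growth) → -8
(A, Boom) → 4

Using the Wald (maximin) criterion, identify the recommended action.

D

Row minima: A=-9, B=-5, C=1, D=12, E=-8
Best worst-case = 12 → D.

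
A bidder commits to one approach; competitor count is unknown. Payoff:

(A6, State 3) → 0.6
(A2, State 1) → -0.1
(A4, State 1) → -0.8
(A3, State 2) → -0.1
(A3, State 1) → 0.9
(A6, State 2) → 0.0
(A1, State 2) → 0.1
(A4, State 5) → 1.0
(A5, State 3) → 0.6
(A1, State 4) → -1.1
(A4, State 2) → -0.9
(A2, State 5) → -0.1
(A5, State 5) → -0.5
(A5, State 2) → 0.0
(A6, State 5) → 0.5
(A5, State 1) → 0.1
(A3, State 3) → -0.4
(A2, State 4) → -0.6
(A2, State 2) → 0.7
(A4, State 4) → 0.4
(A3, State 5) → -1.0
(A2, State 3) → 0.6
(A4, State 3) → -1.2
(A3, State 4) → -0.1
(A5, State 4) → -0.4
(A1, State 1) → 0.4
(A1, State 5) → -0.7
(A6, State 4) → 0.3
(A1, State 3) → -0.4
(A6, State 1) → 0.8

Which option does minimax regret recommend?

Column bests: State 1=0.9, State 2=0.7, State 3=0.6, State 4=0.4, State 5=1.0.
A1 regrets: 0.5, 0.6, 1.0, 1.5, 1.7 → max 1.7
A2 regrets: 1.0, 0.0, 0.0, 1.0, 1.1 → max 1.1
A3 regrets: 0.0, 0.8, 1.0, 0.5, 2.0 → max 2.0
A4 regrets: 1.7, 1.6, 1.8, 0.0, 0.0 → max 1.8
A5 regrets: 0.8, 0.7, 0.0, 0.8, 1.5 → max 1.5
A6 regrets: 0.1, 0.7, 0.0, 0.1, 0.5 → max 0.7
Smallest max regret = 0.7 → A6.

A6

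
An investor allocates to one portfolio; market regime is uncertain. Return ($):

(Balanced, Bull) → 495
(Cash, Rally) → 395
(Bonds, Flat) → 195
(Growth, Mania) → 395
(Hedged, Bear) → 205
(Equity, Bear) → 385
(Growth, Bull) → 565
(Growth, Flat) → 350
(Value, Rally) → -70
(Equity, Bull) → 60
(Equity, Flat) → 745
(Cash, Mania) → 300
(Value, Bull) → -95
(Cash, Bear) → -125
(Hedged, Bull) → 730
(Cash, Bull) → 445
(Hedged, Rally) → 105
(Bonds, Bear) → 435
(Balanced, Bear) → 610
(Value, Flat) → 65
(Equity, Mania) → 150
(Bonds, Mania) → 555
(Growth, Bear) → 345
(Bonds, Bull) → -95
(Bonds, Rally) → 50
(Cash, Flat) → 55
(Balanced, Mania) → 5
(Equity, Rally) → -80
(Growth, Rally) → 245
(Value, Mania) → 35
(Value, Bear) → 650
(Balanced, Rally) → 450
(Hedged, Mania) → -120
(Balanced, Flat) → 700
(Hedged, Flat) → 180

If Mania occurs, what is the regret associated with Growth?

Best payoff under Mania is 555.
Regret = 555 − 395 = 160.

160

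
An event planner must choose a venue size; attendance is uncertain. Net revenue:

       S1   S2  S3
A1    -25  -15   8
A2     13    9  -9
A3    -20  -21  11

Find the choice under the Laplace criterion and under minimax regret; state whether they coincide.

Row averages: A1=-32/3, A2=13/3, A3=-10
Highest average = 13/3 → A2.
Column bests: S1=13, S2=9, S3=11.
A1 regrets: 38, 24, 3 → max 38
A2 regrets: 0, 0, 20 → max 20
A3 regrets: 33, 30, 0 → max 33
Smallest max regret = 20 → A2.

laplace → A2; minimax regret → A2 (agree)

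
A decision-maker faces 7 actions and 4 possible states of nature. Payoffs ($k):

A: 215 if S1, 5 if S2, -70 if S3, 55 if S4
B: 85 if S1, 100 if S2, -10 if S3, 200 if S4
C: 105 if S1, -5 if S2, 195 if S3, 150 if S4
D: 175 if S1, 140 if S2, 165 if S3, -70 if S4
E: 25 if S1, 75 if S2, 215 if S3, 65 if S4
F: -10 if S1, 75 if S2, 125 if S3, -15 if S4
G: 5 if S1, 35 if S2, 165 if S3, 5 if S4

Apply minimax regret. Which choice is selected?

C

Column bests: S1=215, S2=140, S3=215, S4=200.
A regrets: 0, 135, 285, 145 → max 285
B regrets: 130, 40, 225, 0 → max 225
C regrets: 110, 145, 20, 50 → max 145
D regrets: 40, 0, 50, 270 → max 270
E regrets: 190, 65, 0, 135 → max 190
F regrets: 225, 65, 90, 215 → max 225
G regrets: 210, 105, 50, 195 → max 210
Smallest max regret = 145 → C.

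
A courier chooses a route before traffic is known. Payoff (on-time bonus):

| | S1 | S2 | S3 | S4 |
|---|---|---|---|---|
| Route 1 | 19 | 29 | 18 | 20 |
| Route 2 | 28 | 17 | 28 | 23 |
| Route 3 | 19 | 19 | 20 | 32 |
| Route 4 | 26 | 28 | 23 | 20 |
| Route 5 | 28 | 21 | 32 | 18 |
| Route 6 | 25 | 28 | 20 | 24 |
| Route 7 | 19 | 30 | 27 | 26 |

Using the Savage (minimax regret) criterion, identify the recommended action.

Column bests: S1=28, S2=30, S3=32, S4=32.
Route 1 regrets: 9, 1, 14, 12 → max 14
Route 2 regrets: 0, 13, 4, 9 → max 13
Route 3 regrets: 9, 11, 12, 0 → max 12
Route 4 regrets: 2, 2, 9, 12 → max 12
Route 5 regrets: 0, 9, 0, 14 → max 14
Route 6 regrets: 3, 2, 12, 8 → max 12
Route 7 regrets: 9, 0, 5, 6 → max 9
Smallest max regret = 9 → Route 7.

Route 7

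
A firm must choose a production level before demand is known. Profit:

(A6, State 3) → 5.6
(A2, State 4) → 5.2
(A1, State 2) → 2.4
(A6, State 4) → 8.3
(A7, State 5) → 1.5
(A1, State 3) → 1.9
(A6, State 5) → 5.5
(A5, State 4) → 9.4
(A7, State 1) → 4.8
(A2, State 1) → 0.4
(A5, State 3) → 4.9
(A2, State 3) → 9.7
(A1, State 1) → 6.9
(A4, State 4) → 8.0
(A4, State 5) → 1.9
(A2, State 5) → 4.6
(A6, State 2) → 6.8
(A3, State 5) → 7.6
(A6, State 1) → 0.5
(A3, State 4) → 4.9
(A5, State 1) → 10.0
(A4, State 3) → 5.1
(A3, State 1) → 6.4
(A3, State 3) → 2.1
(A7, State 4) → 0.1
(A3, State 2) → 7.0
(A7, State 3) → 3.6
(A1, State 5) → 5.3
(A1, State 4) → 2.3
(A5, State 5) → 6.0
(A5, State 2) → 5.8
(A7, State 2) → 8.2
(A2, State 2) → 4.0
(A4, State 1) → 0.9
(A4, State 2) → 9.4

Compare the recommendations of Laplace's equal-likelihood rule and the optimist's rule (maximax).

laplace → A5; maximax → A5 (agree)

Row averages: A1=3.76, A2=4.78, A3=5.6, A4=5.06, A5=7.22, A6=5.34, A7=3.64
Highest average = 7.22 → A5.
Row maxima: A1=6.9, A2=9.7, A3=7.6, A4=9.4, A5=10.0, A6=8.3, A7=8.2
Best best-case = 10.0 → A5.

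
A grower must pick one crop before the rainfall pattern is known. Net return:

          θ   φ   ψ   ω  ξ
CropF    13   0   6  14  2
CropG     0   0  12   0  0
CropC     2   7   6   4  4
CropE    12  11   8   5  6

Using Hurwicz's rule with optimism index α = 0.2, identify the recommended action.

CropE

CropF: 0.2·14 + 0.8·0 = 2.8
CropG: 0.2·12 + 0.8·0 = 2.4
CropC: 0.2·7 + 0.8·2 = 3
CropE: 0.2·12 + 0.8·5 = 6.4
Highest Hurwicz score = 6.4 → CropE.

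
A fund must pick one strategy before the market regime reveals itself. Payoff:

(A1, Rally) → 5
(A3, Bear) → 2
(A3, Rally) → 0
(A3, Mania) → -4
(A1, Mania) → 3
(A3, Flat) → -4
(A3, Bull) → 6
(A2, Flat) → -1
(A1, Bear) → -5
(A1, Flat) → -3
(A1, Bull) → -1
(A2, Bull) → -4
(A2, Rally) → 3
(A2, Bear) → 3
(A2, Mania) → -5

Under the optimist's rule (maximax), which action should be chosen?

A3

Row maxima: A1=5, A2=3, A3=6
Best best-case = 6 → A3.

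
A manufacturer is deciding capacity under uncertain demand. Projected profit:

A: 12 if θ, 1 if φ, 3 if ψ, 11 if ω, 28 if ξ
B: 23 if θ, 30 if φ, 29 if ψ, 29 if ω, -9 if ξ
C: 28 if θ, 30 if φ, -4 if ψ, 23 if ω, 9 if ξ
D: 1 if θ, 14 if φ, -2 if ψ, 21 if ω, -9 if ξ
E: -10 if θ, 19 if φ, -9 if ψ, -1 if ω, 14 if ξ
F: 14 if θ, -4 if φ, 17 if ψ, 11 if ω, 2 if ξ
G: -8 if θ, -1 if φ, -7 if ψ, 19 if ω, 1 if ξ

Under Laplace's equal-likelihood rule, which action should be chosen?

B

Row averages: A=11, B=20.4, C=17.2, D=5, E=2.6, F=8, G=0.8
Highest average = 20.4 → B.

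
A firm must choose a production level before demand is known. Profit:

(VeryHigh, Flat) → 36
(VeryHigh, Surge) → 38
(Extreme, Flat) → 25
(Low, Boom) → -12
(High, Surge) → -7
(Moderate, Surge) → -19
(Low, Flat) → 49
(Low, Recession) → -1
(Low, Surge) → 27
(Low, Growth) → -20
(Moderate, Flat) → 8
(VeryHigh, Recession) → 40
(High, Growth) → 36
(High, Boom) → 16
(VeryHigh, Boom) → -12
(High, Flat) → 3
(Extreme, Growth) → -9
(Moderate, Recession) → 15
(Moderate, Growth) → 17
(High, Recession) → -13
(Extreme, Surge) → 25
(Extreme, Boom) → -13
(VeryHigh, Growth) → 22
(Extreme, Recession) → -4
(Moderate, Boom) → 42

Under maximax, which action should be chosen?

Row maxima: Low=49, Moderate=42, High=36, VeryHigh=40, Extreme=25
Best best-case = 49 → Low.

Low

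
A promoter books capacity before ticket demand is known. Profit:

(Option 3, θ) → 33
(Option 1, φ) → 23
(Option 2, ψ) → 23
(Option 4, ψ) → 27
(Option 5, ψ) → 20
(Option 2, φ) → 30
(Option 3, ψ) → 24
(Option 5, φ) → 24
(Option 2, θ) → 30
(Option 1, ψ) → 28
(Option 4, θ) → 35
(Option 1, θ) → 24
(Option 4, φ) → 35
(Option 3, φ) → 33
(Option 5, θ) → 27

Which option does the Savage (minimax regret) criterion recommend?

Option 4

Column bests: θ=35, φ=35, ψ=28.
Option 1 regrets: 11, 12, 0 → max 12
Option 2 regrets: 5, 5, 5 → max 5
Option 3 regrets: 2, 2, 4 → max 4
Option 4 regrets: 0, 0, 1 → max 1
Option 5 regrets: 8, 11, 8 → max 11
Smallest max regret = 1 → Option 4.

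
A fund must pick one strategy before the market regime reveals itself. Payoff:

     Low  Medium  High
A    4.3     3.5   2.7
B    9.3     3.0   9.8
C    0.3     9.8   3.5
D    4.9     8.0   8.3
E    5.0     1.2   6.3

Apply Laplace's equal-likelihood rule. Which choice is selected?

B

Row averages: A=3.5, B=221/30, C=68/15, D=106/15, E=25/6
Highest average = 221/30 → B.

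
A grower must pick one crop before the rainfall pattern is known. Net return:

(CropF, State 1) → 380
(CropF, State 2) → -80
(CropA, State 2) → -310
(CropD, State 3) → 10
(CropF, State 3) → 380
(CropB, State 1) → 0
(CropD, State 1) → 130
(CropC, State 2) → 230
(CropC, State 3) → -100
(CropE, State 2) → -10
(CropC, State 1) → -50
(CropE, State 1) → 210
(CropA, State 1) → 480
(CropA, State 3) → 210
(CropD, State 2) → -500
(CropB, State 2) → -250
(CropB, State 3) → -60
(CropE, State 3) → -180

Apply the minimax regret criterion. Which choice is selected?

Column bests: State 1=480, State 2=230, State 3=380.
CropD regrets: 350, 730, 370 → max 730
CropE regrets: 270, 240, 560 → max 560
CropA regrets: 0, 540, 170 → max 540
CropC regrets: 530, 0, 480 → max 530
CropF regrets: 100, 310, 0 → max 310
CropB regrets: 480, 480, 440 → max 480
Smallest max regret = 310 → CropF.

CropF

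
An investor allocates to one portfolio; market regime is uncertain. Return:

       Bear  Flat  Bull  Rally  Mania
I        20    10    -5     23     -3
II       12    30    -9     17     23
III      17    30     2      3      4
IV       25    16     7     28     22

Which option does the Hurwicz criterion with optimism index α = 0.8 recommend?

I: 0.8·23 + 0.2·(-5) = 17.4
II: 0.8·30 + 0.2·(-9) = 22.2
III: 0.8·30 + 0.2·2 = 24.4
IV: 0.8·28 + 0.2·7 = 23.8
Highest Hurwicz score = 24.4 → III.

III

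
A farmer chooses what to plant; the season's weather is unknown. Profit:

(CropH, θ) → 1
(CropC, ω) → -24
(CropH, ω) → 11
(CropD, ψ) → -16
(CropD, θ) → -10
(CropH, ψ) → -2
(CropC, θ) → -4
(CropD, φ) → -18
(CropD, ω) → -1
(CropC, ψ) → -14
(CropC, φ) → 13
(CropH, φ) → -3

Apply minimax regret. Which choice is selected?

Column bests: θ=1, φ=13, ψ=-2, ω=11.
CropH regrets: 0, 16, 0, 0 → max 16
CropD regrets: 11, 31, 14, 12 → max 31
CropC regrets: 5, 0, 12, 35 → max 35
Smallest max regret = 16 → CropH.

CropH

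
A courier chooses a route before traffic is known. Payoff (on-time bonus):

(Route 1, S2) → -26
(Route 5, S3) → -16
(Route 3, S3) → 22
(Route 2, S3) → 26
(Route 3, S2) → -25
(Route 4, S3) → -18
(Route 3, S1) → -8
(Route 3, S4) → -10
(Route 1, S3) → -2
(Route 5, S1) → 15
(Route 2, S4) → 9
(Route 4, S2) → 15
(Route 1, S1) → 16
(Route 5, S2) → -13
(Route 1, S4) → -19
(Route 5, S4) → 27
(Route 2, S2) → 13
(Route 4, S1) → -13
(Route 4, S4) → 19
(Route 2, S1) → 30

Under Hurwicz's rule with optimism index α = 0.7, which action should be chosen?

Route 1: 0.7·16 + 0.3·(-26) = 3.4
Route 2: 0.7·30 + 0.3·9 = 23.7
Route 3: 0.7·22 + 0.3·(-25) = 7.9
Route 4: 0.7·19 + 0.3·(-18) = 7.9
Route 5: 0.7·27 + 0.3·(-16) = 14.1
Highest Hurwicz score = 23.7 → Route 2.

Route 2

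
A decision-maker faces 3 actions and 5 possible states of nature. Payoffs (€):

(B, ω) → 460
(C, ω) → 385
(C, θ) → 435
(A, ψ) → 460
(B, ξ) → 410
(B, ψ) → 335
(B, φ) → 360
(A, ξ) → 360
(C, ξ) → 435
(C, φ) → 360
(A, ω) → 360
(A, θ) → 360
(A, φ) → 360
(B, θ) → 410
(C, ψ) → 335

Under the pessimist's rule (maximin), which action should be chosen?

Row minima: A=360, B=335, C=335
Best worst-case = 360 → A.

A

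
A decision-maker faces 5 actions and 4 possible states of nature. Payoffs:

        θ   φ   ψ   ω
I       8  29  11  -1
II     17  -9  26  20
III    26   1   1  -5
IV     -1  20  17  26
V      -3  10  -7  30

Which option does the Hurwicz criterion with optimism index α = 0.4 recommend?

I: 0.4·29 + 0.6·(-1) = 11
II: 0.4·26 + 0.6·(-9) = 5
III: 0.4·26 + 0.6·(-5) = 7.4
IV: 0.4·26 + 0.6·(-1) = 9.8
V: 0.4·30 + 0.6·(-7) = 7.8
Highest Hurwicz score = 11 → I.

I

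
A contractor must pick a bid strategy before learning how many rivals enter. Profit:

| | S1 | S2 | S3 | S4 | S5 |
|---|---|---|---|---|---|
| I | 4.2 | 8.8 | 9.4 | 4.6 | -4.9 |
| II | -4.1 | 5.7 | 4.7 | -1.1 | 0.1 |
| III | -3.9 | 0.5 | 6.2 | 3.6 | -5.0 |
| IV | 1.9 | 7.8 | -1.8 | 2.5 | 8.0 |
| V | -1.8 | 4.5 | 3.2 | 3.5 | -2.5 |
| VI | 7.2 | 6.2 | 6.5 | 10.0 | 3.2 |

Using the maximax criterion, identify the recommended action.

Row maxima: I=9.4, II=5.7, III=6.2, IV=8.0, V=4.5, VI=10.0
Best best-case = 10.0 → VI.

VI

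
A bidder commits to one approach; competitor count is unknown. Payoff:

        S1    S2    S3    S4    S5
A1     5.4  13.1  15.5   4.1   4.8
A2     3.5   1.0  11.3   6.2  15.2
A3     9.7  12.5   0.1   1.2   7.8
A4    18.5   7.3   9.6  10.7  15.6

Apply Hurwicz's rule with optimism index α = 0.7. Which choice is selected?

A4

A1: 0.7·15.5 + 0.3·4.1 = 12.08
A2: 0.7·15.2 + 0.3·1.0 = 10.94
A3: 0.7·12.5 + 0.3·0.1 = 8.78
A4: 0.7·18.5 + 0.3·7.3 = 15.14
Highest Hurwicz score = 15.14 → A4.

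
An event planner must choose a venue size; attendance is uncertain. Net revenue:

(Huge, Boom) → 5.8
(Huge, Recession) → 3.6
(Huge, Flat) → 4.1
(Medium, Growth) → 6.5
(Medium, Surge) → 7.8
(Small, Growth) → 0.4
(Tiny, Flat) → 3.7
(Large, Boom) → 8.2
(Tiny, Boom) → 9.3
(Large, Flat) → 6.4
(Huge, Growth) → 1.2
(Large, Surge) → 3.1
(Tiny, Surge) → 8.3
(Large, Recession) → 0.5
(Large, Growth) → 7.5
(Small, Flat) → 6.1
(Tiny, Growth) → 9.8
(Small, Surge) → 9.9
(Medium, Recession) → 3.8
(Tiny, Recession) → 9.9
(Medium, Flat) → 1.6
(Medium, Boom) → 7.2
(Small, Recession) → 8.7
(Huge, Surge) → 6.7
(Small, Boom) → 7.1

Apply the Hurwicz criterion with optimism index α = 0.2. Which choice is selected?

Tiny

Tiny: 0.2·9.9 + 0.8·3.7 = 4.94
Small: 0.2·9.9 + 0.8·0.4 = 2.3
Medium: 0.2·7.8 + 0.8·1.6 = 2.84
Large: 0.2·8.2 + 0.8·0.5 = 2.04
Huge: 0.2·6.7 + 0.8·1.2 = 2.3
Highest Hurwicz score = 4.94 → Tiny.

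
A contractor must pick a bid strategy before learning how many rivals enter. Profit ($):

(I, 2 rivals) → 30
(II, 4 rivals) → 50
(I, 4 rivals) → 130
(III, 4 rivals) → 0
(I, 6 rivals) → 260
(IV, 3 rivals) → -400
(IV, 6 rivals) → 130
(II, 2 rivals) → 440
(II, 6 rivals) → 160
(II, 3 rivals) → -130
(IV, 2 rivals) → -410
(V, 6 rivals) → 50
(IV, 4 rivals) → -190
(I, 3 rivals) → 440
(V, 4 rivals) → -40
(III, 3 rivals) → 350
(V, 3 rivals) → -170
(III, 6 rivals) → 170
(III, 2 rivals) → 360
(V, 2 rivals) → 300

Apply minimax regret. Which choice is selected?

III

Column bests: 2 rivals=440, 3 rivals=440, 4 rivals=130, 6 rivals=260.
I regrets: 410, 0, 0, 0 → max 410
II regrets: 0, 570, 80, 100 → max 570
III regrets: 80, 90, 130, 90 → max 130
IV regrets: 850, 840, 320, 130 → max 850
V regrets: 140, 610, 170, 210 → max 610
Smallest max regret = 130 → III.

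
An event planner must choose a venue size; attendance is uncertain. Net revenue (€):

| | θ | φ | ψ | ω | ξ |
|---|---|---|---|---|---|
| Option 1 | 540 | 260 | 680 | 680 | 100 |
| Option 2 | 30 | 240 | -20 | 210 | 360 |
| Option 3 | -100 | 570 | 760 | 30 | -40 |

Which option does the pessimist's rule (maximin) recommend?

Option 1

Row minima: Option 1=100, Option 2=-20, Option 3=-100
Best worst-case = 100 → Option 1.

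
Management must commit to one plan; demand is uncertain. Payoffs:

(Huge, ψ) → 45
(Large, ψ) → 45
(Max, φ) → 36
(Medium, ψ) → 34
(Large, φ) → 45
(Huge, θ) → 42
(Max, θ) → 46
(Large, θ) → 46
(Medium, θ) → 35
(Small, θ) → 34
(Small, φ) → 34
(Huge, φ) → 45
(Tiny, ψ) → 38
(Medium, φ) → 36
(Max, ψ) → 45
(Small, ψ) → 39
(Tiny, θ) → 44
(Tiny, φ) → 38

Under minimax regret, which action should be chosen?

Large

Column bests: θ=46, φ=45, ψ=45.
Tiny regrets: 2, 7, 7 → max 7
Small regrets: 12, 11, 6 → max 12
Medium regrets: 11, 9, 11 → max 11
Large regrets: 0, 0, 0 → max 0
Huge regrets: 4, 0, 0 → max 4
Max regrets: 0, 9, 0 → max 9
Smallest max regret = 0 → Large.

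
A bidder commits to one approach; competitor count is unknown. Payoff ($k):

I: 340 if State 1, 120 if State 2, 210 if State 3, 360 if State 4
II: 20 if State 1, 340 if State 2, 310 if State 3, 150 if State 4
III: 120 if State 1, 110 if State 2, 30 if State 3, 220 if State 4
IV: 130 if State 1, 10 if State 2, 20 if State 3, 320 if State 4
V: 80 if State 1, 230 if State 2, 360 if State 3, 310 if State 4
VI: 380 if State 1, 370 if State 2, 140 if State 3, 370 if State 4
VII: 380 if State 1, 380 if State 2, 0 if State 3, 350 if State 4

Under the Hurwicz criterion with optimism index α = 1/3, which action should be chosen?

VI

I: 1/3·360 + 2/3·120 = 200
II: 1/3·340 + 2/3·20 = 380/3
III: 1/3·220 + 2/3·30 = 280/3
IV: 1/3·320 + 2/3·10 = 340/3
V: 1/3·360 + 2/3·80 = 520/3
VI: 1/3·380 + 2/3·140 = 220
VII: 1/3·380 + 2/3·0 = 380/3
Highest Hurwicz score = 220 → VI.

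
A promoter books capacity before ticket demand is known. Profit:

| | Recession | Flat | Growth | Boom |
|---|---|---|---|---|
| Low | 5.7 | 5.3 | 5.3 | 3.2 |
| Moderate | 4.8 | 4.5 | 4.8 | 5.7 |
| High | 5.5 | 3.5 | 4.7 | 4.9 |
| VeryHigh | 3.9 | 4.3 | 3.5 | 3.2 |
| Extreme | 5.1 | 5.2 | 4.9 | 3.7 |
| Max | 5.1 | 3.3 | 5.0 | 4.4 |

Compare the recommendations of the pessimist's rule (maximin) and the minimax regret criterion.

maximin → Moderate; minimax regret → Moderate (agree)

Row minima: Low=3.2, Moderate=4.5, High=3.5, VeryHigh=3.2, Extreme=3.7, Max=3.3
Best worst-case = 4.5 → Moderate.
Column bests: Recession=5.7, Flat=5.3, Growth=5.3, Boom=5.7.
Low regrets: 0.0, 0.0, 0.0, 2.5 → max 2.5
Moderate regrets: 0.9, 0.8, 0.5, 0.0 → max 0.9
High regrets: 0.2, 1.8, 0.6, 0.8 → max 1.8
VeryHigh regrets: 1.8, 1.0, 1.8, 2.5 → max 2.5
Extreme regrets: 0.6, 0.1, 0.4, 2.0 → max 2.0
Max regrets: 0.6, 2.0, 0.3, 1.3 → max 2.0
Smallest max regret = 0.9 → Moderate.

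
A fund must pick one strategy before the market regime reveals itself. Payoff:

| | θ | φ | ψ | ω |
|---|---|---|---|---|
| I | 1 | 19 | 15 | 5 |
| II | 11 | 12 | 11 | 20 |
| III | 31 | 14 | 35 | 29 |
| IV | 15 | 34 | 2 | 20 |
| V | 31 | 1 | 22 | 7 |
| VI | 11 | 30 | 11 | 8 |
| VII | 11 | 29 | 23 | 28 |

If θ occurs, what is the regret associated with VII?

Best payoff under θ is 31.
Regret = 31 − 11 = 20.

20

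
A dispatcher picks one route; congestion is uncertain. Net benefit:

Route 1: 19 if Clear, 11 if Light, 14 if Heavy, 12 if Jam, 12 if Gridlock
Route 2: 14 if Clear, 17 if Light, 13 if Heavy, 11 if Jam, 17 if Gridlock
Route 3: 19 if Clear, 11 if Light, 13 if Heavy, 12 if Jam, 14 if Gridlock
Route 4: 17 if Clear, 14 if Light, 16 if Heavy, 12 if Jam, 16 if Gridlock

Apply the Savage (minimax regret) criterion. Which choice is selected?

Column bests: Clear=19, Light=17, Heavy=16, Jam=12, Gridlock=17.
Route 1 regrets: 0, 6, 2, 0, 5 → max 6
Route 2 regrets: 5, 0, 3, 1, 0 → max 5
Route 3 regrets: 0, 6, 3, 0, 3 → max 6
Route 4 regrets: 2, 3, 0, 0, 1 → max 3
Smallest max regret = 3 → Route 4.

Route 4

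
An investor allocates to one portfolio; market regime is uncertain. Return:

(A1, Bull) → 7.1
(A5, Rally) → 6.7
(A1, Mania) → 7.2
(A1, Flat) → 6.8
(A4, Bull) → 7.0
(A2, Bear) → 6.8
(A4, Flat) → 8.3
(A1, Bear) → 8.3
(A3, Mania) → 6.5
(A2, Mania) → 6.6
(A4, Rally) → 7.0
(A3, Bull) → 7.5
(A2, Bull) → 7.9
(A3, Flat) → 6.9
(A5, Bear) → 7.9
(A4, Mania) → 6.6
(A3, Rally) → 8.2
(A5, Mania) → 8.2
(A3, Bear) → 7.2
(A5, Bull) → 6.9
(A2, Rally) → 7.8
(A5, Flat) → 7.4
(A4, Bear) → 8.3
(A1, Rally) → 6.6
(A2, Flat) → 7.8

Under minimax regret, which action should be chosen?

A5

Column bests: Bear=8.3, Flat=8.3, Bull=7.9, Rally=8.2, Mania=8.2.
A1 regrets: 0.0, 1.5, 0.8, 1.6, 1.0 → max 1.6
A2 regrets: 1.5, 0.5, 0.0, 0.4, 1.6 → max 1.6
A3 regrets: 1.1, 1.4, 0.4, 0.0, 1.7 → max 1.7
A4 regrets: 0.0, 0.0, 0.9, 1.2, 1.6 → max 1.6
A5 regrets: 0.4, 0.9, 1.0, 1.5, 0.0 → max 1.5
Smallest max regret = 1.5 → A5.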